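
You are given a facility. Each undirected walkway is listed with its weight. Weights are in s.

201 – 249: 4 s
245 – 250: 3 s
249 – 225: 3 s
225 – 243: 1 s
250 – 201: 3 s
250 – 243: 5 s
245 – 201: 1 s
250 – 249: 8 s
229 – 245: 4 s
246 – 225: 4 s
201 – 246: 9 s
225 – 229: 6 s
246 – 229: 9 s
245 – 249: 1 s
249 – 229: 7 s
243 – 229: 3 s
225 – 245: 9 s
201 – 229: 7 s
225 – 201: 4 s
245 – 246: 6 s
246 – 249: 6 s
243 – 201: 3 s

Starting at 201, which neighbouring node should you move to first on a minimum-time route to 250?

250

Compare a few routes:
201 - 245 - 250: 1+3 = 4
201 - 250: 3 = 3
Cheapest is 201 - 250 at 3 s.
So from 201 the first move is to 250.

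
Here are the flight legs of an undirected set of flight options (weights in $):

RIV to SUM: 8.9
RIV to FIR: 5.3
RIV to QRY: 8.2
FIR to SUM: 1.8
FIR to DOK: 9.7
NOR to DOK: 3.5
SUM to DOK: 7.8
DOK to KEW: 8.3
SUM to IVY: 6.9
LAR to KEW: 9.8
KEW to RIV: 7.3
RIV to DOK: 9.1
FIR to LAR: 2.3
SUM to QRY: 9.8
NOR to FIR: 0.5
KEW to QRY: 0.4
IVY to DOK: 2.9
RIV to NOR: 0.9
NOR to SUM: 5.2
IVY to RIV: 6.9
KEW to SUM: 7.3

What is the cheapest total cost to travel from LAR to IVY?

Enumerating some paths:
LAR → FIR → NOR → RIV → IVY: 2.3+0.5+0.9+6.9 = 10.6
LAR → FIR → NOR → DOK → IVY: 2.3+0.5+3.5+2.9 = 9.2
LAR → FIR → SUM → IVY: 2.3+1.8+6.9 = 11
LAR → FIR → RIV → IVY: 2.3+5.3+6.9 = 14.5
The minimum is $9.2 via LAR → FIR → NOR → DOK → IVY.

$9.2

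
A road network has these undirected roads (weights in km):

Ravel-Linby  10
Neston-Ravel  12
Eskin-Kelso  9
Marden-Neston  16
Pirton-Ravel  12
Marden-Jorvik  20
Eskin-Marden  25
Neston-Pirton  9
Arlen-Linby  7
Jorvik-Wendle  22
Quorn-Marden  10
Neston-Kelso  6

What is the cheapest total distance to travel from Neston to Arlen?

29 km

Shortest distances from Neston:
Neston: 0
Kelso: 6  (via Neston)
Pirton: 9  (via Neston)
Ravel: 12  (via Neston)
Eskin: 15  (via Kelso)
Marden: 16  (via Neston)
Linby: 22  (via Ravel)
Quorn: 26  (via Marden)
Arlen: 29  (via Linby)
Shortest route: Neston → Ravel → Linby → Arlen = 29 km.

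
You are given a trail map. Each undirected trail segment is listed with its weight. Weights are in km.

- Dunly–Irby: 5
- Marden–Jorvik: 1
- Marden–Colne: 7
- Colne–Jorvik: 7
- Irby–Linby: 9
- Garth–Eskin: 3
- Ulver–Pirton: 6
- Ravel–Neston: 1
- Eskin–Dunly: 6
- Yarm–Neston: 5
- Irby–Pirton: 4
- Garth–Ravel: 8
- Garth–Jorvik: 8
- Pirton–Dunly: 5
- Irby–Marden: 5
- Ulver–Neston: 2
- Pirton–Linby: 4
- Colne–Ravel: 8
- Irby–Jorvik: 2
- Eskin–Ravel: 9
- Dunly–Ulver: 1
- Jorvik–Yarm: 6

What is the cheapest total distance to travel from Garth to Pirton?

14 km

Candidate routes:
Garth → Eskin → Dunly → Ulver → Pirton: 3+6+1+6 = 16
Garth → Ravel → Neston → Ulver → Pirton: 8+1+2+6 = 17
Garth → Eskin → Dunly → Pirton: 3+6+5 = 14
Cheapest is Garth → Eskin → Dunly → Pirton at 14 km.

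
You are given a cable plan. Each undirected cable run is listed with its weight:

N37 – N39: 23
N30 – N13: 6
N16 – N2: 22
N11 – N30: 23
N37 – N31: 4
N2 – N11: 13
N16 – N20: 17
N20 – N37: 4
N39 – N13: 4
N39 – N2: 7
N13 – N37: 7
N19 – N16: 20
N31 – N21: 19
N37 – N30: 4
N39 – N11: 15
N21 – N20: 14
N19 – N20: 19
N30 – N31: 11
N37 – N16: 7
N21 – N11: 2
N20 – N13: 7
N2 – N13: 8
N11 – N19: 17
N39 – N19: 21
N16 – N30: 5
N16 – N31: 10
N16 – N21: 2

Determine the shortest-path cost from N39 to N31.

15

Candidate routes:
N39 - N13 - N30 - N37 - N31: 4+6+4+4 = 18
N39 - N13 - N20 - N37 - N31: 4+7+4+4 = 19
N39 - N13 - N37 - N31: 4+7+4 = 15
Cheapest is N39 - N13 - N37 - N31 at 15.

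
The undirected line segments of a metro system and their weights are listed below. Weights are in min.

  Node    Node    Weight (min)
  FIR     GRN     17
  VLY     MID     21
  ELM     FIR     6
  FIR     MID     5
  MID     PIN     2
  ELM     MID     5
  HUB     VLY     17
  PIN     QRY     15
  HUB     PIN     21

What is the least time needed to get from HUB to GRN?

Shortest distances from HUB:
HUB: 0
VLY: 17  (via HUB)
PIN: 21  (via HUB)
MID: 23  (via PIN)
FIR: 28  (via MID)
ELM: 28  (via MID)
QRY: 36  (via PIN)
GRN: 45  (via FIR)
Shortest route: HUB–PIN–MID–FIR–GRN = 45 min.

45 min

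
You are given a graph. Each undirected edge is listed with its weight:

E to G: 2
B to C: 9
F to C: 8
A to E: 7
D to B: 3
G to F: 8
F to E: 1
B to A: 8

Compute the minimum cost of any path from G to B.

Running Dijkstra from G:
G: 0
E: 2  (via G)
F: 3  (via E)
A: 9  (via E)
C: 11  (via F)
B: 17  (via A)
Shortest route: G → E → A → B = 17.

17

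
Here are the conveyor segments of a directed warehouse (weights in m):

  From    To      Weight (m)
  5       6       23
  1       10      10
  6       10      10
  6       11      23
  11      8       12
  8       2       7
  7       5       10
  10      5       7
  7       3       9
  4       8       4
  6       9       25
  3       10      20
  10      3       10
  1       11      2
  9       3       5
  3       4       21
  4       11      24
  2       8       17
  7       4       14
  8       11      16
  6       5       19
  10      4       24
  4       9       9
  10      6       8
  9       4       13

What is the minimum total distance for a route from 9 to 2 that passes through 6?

75 m

Best 9 to 6: 9–3–10–6 costing 33
Best 6 to 2: 6–11–8–2 costing 42
Total via 6: 33 + 42 = 75 m.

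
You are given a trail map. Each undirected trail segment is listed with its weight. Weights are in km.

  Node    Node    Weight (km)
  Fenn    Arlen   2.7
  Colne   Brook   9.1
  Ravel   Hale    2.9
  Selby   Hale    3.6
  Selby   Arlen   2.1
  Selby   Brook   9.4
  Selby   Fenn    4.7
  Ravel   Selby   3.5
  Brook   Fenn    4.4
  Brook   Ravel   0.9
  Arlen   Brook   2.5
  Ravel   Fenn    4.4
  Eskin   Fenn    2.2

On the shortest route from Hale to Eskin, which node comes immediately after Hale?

Candidate routes:
Hale–Ravel–Fenn–Eskin: 2.9+4.4+2.2 = 9.5
Hale–Selby–Fenn–Eskin: 3.6+4.7+2.2 = 10.5
Hale–Ravel–Brook–Fenn–Eskin: 2.9+0.9+4.4+2.2 = 10.4
The minimum is 9.5 km via Hale–Ravel–Fenn–Eskin.
So from Hale the first move is to Ravel.

Ravel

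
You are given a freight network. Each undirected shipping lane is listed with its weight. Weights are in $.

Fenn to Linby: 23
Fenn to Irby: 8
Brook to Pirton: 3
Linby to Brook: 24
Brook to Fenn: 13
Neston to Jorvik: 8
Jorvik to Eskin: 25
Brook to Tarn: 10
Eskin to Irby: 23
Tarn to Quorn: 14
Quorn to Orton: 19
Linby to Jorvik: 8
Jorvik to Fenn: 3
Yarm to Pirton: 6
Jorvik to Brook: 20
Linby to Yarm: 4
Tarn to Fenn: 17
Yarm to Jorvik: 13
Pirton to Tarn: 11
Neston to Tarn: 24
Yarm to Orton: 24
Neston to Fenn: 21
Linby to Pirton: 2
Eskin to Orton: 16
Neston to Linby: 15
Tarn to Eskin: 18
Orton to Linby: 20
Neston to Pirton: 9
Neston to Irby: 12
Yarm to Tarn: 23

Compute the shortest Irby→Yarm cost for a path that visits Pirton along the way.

$27

Shortest Irby→Pirton: Irby–Neston–Pirton = 21
Shortest Pirton→Yarm: Pirton–Yarm = 6
Total via Pirton: 21 + 6 = $27.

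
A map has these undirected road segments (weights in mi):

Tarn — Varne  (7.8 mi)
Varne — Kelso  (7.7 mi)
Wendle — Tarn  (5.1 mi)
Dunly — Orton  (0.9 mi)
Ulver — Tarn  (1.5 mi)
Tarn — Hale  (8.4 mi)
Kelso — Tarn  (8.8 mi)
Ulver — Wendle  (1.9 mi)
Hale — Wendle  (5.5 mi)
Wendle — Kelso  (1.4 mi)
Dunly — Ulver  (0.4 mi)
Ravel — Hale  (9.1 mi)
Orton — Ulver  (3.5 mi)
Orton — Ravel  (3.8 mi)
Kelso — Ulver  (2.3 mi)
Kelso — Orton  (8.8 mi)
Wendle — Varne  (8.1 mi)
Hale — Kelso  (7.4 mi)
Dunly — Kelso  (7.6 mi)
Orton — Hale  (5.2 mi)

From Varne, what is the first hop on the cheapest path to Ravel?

Compare a few routes:
Varne - Wendle - Ulver - Dunly - Orton - Ravel: 8.1+1.9+0.4+0.9+3.8 = 15.1
Varne - Tarn - Ulver - Dunly - Orton - Ravel: 7.8+1.5+0.4+0.9+3.8 = 14.4
Cheapest is Varne - Tarn - Ulver - Dunly - Orton - Ravel at 14.4 mi.
So from Varne the first move is to Tarn.

Tarn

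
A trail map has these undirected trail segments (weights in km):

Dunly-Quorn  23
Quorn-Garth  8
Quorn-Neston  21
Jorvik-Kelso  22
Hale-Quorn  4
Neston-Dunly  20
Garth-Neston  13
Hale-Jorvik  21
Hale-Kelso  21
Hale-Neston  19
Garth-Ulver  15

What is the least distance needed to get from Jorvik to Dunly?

Enumerating some paths:
Jorvik–Hale–Quorn–Neston–Dunly: 21+4+21+20 = 66
Jorvik–Hale–Quorn–Garth–Neston–Dunly: 21+4+8+13+20 = 66
Jorvik–Hale–Neston–Dunly: 21+19+20 = 60
Jorvik–Hale–Quorn–Dunly: 21+4+23 = 48
Cheapest is Jorvik–Hale–Quorn–Dunly at 48 km.

48 km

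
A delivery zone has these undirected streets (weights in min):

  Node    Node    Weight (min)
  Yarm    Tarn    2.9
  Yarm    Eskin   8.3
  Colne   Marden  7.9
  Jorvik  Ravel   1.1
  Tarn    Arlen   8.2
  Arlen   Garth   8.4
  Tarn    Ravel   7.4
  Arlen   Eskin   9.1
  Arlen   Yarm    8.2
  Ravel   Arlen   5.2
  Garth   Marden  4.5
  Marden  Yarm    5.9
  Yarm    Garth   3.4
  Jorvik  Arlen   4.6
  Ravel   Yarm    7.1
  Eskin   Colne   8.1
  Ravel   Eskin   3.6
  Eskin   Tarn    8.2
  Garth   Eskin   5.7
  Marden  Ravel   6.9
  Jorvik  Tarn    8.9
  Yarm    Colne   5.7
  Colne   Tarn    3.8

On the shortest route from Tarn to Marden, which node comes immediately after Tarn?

Candidate routes:
Tarn–Ravel–Marden: 7.4+6.9 = 14.3
Tarn–Colne–Marden: 3.8+7.9 = 11.7
Tarn–Yarm–Garth–Marden: 2.9+3.4+4.5 = 10.8
Tarn–Yarm–Marden: 2.9+5.9 = 8.8
Cheapest is Tarn–Yarm–Marden at 8.8 min.
So from Tarn the first move is to Yarm.

Yarm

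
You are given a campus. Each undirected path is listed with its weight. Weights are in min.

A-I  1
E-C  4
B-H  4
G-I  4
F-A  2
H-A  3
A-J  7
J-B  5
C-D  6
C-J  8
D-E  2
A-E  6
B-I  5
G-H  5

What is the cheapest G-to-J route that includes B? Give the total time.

Best G to B: G–I–B costing 9
Best B to J: B–J costing 5
Total via B: 9 + 5 = 14 min.

14 min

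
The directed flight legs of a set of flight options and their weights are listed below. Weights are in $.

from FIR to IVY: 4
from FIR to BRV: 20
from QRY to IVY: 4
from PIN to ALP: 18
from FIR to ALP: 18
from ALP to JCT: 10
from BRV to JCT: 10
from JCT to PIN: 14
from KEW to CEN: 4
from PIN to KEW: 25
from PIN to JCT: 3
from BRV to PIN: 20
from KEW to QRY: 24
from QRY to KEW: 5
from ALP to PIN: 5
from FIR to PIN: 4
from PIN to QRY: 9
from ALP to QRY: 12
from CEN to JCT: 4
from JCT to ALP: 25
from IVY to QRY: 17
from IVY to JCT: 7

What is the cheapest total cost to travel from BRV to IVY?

$33

Settle nodes by increasing distance from BRV:
BRV: 0
JCT: 10  (via BRV)
PIN: 20  (via BRV)
QRY: 29  (via PIN)
IVY: 33  (via QRY)
Shortest route: BRV → PIN → QRY → IVY = $33.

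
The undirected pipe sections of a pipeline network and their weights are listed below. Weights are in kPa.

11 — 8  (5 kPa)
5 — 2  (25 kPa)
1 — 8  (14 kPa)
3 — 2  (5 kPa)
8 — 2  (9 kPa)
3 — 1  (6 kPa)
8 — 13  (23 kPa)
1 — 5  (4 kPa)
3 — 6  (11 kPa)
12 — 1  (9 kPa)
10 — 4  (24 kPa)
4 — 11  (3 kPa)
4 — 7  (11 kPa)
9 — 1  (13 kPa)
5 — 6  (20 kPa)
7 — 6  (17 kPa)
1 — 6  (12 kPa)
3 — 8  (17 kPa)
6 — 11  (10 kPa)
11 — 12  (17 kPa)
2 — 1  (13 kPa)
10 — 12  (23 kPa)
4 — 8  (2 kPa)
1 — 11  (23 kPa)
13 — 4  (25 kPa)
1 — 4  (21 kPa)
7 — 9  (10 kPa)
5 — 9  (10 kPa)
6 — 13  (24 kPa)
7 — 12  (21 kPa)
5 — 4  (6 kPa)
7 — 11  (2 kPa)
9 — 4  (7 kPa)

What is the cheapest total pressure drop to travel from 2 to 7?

Candidate routes:
2–8–4–7: 9+2+11 = 22
2–8–11–7: 9+5+2 = 16
The minimum is 16 kPa via 2–8–11–7.

16 kPa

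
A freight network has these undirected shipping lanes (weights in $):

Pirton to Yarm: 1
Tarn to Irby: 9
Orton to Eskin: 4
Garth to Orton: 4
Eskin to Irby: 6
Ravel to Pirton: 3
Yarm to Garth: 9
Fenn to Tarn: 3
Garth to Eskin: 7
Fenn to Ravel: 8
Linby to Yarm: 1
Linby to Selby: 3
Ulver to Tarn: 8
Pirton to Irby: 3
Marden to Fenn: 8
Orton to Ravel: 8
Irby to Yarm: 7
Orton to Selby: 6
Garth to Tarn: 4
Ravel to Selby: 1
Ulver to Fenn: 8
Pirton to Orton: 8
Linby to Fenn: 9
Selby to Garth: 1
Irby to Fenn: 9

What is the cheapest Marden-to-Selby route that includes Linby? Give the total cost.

Best Marden to Linby: Marden → Fenn → Linby costing 17
Shortest Linby→Selby: Linby → Selby = 3
Total via Linby: 17 + 3 = $20.

$20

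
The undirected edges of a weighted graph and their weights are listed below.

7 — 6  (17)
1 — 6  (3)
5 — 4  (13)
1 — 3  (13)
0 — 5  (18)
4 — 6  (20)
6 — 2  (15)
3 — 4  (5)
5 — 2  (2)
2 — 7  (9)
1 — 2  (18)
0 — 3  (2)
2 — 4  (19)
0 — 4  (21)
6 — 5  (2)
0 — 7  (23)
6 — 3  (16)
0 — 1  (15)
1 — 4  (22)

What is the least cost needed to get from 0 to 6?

Compare a few routes:
0 - 3 - 6: 2+16 = 18
0 - 3 - 4 - 5 - 6: 2+5+13+2 = 22
0 - 3 - 4 - 6: 2+5+20 = 27
0 - 5 - 6: 18+2 = 20
Cheapest is 0 - 3 - 6 at 18.

18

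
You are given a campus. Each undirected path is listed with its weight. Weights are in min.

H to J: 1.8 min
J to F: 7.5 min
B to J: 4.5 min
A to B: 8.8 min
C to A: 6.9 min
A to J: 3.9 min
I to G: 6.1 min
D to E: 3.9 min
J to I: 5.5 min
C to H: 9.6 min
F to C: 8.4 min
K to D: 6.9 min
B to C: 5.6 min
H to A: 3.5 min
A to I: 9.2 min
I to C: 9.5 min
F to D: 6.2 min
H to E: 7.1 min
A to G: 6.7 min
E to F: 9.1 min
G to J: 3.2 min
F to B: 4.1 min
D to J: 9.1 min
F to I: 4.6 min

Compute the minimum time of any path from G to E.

Settle nodes by increasing distance from G:
G: 0
J: 3.2  (via G)
H: 5  (via J)
I: 6.1  (via G)
A: 6.7  (via G)
B: 7.7  (via J)
F: 10.7  (via J)
E: 12.1  (via H)
Shortest route: G → J → H → E = 12.1 min.

12.1 min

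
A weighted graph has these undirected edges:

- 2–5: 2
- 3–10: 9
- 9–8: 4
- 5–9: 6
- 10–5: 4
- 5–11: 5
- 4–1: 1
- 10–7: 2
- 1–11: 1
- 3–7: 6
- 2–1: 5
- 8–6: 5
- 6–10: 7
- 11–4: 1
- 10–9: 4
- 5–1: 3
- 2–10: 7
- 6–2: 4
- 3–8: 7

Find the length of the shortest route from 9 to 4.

10

Settle nodes by increasing distance from 9:
9: 0
8: 4  (via 9)
10: 4  (via 9)
5: 6  (via 9)
7: 6  (via 10)
2: 8  (via 5)
1: 9  (via 5)
6: 9  (via 8)
4: 10  (via 1)
Shortest route: 9–5–1–4 = 10.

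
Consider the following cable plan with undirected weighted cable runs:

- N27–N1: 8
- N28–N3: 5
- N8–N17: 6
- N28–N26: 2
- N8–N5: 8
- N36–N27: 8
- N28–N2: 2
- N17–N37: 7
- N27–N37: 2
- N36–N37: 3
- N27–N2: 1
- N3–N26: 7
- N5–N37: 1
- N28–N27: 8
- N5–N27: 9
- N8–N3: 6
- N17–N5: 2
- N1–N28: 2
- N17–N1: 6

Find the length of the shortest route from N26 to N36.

10

Settle nodes by increasing distance from N26:
N26: 0
N28: 2  (via N26)
N1: 4  (via N28)
N2: 4  (via N28)
N27: 5  (via N2)
N37: 7  (via N27)
N3: 7  (via N26)
N5: 8  (via N37)
N17: 10  (via N1)
N36: 10  (via N37)
Shortest route: N26 → N28 → N2 → N27 → N37 → N36 = 10.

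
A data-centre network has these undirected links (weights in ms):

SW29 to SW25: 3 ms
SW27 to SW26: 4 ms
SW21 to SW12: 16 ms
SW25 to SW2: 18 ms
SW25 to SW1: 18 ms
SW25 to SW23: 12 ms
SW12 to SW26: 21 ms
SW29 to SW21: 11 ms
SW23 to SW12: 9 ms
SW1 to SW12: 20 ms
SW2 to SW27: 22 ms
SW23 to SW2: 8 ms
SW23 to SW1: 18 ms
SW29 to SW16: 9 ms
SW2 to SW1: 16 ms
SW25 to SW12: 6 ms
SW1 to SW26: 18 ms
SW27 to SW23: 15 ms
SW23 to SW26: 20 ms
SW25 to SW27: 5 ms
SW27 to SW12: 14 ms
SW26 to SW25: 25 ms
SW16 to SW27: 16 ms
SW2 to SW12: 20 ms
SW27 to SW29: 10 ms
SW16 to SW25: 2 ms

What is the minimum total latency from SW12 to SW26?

15 ms

Enumerating some paths:
SW12 - SW25 - SW27 - SW26: 6+5+4 = 15
SW12 - SW26: 21 = 21
SW12 - SW27 - SW26: 14+4 = 18
SW12 - SW25 - SW29 - SW27 - SW26: 6+3+10+4 = 23
Cheapest is SW12 - SW25 - SW27 - SW26 at 15 ms.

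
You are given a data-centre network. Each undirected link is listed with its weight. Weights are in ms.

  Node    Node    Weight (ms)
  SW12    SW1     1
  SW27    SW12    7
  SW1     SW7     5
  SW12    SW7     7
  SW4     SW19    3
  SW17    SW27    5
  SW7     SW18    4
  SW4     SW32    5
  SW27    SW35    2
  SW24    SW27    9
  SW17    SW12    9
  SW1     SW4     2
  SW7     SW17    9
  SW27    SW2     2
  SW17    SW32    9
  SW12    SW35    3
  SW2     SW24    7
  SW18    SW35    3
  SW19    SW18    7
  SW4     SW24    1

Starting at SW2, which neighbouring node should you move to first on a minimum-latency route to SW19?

Enumerating some paths:
SW2 → SW27 → SW35 → SW18 → SW19: 2+2+3+7 = 14
SW2 → SW27 → SW24 → SW4 → SW19: 2+9+1+3 = 15
SW2 → SW27 → SW35 → SW12 → SW1 → SW4 → SW19: 2+2+3+1+2+3 = 13
SW2 → SW24 → SW4 → SW19: 7+1+3 = 11
The minimum is 11 ms via SW2 → SW24 → SW4 → SW19.
So from SW2 the first move is to SW24.

SW24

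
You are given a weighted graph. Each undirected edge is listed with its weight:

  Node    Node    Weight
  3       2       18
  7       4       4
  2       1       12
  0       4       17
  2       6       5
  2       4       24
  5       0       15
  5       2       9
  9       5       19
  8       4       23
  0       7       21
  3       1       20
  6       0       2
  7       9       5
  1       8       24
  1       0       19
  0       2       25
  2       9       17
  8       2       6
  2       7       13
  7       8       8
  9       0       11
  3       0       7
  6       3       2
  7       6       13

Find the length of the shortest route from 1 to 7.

25

Enumerating some paths:
1 → 2 → 7: 12+13 = 25
1 → 2 → 8 → 7: 12+6+8 = 26
1 → 2 → 6 → 7: 12+5+13 = 30
The minimum is 25 via 1 → 2 → 7.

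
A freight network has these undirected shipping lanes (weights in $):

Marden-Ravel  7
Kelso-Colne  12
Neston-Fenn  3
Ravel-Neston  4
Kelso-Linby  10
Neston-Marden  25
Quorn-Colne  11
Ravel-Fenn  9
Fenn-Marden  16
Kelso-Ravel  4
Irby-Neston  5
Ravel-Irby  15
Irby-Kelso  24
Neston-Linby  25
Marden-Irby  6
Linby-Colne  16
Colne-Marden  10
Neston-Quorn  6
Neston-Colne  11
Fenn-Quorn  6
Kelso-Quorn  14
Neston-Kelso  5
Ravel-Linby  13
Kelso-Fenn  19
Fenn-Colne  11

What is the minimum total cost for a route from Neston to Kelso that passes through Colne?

Shortest Neston→Colne: Neston → Colne = 11
Shortest Colne→Kelso: Colne → Kelso = 12
Total via Colne: 11 + 12 = $23.

$23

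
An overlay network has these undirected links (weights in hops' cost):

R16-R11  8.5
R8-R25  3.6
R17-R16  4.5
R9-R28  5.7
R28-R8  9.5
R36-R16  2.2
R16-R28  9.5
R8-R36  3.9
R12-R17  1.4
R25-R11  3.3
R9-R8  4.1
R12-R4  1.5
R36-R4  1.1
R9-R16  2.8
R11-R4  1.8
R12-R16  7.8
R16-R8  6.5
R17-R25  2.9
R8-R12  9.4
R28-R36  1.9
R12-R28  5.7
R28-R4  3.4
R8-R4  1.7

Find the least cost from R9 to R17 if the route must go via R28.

11.6 hops' cost

Shortest R9→R28: R9–R28 = 5.7
Best R28 to R17: R28–R36–R4–R12–R17 costing 5.9
Total via R28: 5.7 + 5.9 = 11.6 hops' cost.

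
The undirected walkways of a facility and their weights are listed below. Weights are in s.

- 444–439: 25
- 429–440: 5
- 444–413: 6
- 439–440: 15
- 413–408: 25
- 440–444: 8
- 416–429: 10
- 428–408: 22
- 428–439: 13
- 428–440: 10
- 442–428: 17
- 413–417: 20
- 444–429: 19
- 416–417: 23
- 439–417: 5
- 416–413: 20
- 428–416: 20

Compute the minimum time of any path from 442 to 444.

Candidate routes:
442 - 428 - 439 - 440 - 444: 17+13+15+8 = 53
442 - 428 - 440 - 429 - 444: 17+10+5+19 = 51
442 - 428 - 440 - 444: 17+10+8 = 35
The minimum is 35 s via 442 - 428 - 440 - 444.

35 s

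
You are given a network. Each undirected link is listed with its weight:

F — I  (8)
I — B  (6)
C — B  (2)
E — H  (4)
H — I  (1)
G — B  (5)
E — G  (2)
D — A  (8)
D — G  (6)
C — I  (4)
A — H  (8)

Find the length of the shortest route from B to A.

Enumerating some paths:
B–G–D–A: 5+6+8 = 19
B–I–H–A: 6+1+8 = 15
B–I–H–E–G–D–A: 6+1+4+2+6+8 = 27
B–G–E–H–A: 5+2+4+8 = 19
Cheapest is B–I–H–A at 15.

15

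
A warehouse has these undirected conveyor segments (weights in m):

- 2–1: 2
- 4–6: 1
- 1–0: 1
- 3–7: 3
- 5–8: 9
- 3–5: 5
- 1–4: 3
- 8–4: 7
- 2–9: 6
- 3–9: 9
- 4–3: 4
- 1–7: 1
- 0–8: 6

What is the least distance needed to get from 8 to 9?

15 m

Running Dijkstra from 8:
8: 0
0: 6  (via 8)
1: 7  (via 0)
4: 7  (via 8)
6: 8  (via 4)
7: 8  (via 1)
2: 9  (via 1)
5: 9  (via 8)
3: 11  (via 4)
9: 15  (via 2)
Shortest route: 8–0–1–2–9 = 15 m.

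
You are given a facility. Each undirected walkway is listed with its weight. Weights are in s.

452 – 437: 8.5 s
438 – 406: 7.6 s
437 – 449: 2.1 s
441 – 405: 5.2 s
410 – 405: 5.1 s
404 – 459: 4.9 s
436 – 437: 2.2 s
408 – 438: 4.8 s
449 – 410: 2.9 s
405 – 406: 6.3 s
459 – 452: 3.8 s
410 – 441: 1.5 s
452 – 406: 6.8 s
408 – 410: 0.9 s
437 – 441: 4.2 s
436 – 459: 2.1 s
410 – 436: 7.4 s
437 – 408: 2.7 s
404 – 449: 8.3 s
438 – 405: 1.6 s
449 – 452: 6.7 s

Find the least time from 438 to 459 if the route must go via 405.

14.6 s

Best 438 to 405: 438 → 405 costing 1.6
Shortest 405→459: 405 → 410 → 408 → 437 → 436 → 459 = 13
Total via 405: 1.6 + 13 = 14.6 s.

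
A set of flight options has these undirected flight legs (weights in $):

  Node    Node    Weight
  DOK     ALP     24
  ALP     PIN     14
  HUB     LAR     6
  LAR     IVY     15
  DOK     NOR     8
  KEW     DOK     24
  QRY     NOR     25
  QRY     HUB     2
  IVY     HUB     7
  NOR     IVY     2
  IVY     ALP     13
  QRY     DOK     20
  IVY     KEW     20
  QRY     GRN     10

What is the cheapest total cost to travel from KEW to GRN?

Compare a few routes:
KEW → IVY → LAR → HUB → QRY → GRN: 20+15+6+2+10 = 53
KEW → DOK → QRY → GRN: 24+20+10 = 54
KEW → DOK → NOR → IVY → HUB → QRY → GRN: 24+8+2+7+2+10 = 53
KEW → IVY → HUB → QRY → GRN: 20+7+2+10 = 39
Cheapest is KEW → IVY → HUB → QRY → GRN at $39.

$39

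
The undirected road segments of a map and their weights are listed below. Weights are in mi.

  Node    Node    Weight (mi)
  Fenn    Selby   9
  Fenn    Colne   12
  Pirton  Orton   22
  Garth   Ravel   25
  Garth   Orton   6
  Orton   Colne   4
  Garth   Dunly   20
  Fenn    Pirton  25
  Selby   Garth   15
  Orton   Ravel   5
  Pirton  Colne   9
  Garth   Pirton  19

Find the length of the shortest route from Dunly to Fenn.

42 mi

Compare a few routes:
Dunly → Garth → Selby → Fenn: 20+15+9 = 44
Dunly → Garth → Orton → Colne → Fenn: 20+6+4+12 = 42
The minimum is 42 mi via Dunly → Garth → Orton → Colne → Fenn.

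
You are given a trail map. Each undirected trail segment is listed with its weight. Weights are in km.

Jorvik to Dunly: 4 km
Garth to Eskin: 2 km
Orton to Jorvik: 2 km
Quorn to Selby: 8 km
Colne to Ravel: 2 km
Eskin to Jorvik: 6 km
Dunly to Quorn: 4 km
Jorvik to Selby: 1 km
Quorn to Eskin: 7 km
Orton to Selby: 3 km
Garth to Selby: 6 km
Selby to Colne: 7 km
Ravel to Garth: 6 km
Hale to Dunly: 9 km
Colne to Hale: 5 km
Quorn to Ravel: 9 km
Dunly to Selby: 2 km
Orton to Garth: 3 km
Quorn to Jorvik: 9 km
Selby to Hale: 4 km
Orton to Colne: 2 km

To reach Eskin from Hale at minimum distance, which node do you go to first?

Candidate routes:
Hale–Selby–Orton–Garth–Eskin: 4+3+3+2 = 12
Hale–Selby–Garth–Eskin: 4+6+2 = 12
Hale–Selby–Jorvik–Eskin: 4+1+6 = 11
Hale–Selby–Jorvik–Orton–Garth–Eskin: 4+1+2+3+2 = 12
The minimum is 11 km via Hale–Selby–Jorvik–Eskin.
So from Hale the first move is to Selby.

Selby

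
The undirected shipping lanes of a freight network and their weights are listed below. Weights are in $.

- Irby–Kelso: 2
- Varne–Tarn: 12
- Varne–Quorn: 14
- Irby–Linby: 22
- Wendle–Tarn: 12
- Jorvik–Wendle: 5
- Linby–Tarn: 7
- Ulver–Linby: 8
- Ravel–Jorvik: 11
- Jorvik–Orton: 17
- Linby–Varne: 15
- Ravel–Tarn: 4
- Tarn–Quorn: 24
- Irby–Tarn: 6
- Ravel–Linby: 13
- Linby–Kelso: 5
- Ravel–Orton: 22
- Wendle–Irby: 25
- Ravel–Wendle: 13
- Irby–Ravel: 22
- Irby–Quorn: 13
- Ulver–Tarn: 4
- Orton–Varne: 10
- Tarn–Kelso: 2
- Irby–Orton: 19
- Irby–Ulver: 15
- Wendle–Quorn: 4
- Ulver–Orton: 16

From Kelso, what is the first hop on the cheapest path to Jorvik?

Candidate routes:
Kelso - Tarn - Ravel - Jorvik: 2+4+11 = 17
Kelso - Irby - Tarn - Ravel - Jorvik: 2+6+4+11 = 23
Kelso - Irby - Quorn - Wendle - Jorvik: 2+13+4+5 = 24
Kelso - Tarn - Wendle - Jorvik: 2+12+5 = 19
Cheapest is Kelso - Tarn - Ravel - Jorvik at $17.
So from Kelso the first move is to Tarn.

Tarn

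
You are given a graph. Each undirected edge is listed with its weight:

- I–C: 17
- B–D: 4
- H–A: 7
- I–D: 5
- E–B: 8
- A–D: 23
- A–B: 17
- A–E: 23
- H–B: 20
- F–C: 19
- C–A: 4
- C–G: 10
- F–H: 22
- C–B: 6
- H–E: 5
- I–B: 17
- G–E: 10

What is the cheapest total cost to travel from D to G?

20

Candidate routes:
D–B–C–G: 4+6+10 = 20
D–B–E–G: 4+8+10 = 22
The minimum is 20 via D–B–C–G.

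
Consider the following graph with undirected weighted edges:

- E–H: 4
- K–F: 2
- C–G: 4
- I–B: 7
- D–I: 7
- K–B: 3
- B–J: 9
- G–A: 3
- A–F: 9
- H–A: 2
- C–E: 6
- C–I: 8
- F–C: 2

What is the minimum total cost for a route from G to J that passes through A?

Best G to A: G–A costing 3
Shortest A→J: A–F–K–B–J = 23
Total via A: 3 + 23 = 26.

26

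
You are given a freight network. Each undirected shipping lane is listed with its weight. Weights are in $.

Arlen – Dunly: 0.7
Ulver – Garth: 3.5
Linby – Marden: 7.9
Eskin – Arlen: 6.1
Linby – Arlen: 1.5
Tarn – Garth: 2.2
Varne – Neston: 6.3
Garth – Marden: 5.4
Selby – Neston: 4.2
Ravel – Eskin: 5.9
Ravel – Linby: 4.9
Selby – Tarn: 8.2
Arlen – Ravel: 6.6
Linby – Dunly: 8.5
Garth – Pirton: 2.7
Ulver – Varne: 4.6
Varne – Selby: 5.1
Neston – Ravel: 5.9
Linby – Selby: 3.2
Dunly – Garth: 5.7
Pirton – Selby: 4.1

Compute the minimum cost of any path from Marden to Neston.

$15.3

Shortest distances from Marden:
Marden: 0
Garth: 5.4  (via Marden)
Tarn: 7.6  (via Garth)
Linby: 7.9  (via Marden)
Pirton: 8.1  (via Garth)
Ulver: 8.9  (via Garth)
Arlen: 9.4  (via Linby)
Dunly: 10.1  (via Arlen)
Selby: 11.1  (via Linby)
Ravel: 12.8  (via Linby)
Varne: 13.5  (via Ulver)
Neston: 15.3  (via Selby)
Shortest route: Marden–Linby–Selby–Neston = $15.3.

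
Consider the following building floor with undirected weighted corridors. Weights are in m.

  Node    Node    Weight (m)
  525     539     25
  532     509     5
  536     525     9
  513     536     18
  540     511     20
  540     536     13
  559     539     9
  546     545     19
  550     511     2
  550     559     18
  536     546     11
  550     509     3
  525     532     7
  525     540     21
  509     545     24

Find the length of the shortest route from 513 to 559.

Candidate routes:
513 → 536 → 525 → 532 → 509 → 550 → 559: 18+9+7+5+3+18 = 60
513 → 536 → 525 → 539 → 559: 18+9+25+9 = 61
The minimum is 60 m via 513 → 536 → 525 → 532 → 509 → 550 → 559.

60 m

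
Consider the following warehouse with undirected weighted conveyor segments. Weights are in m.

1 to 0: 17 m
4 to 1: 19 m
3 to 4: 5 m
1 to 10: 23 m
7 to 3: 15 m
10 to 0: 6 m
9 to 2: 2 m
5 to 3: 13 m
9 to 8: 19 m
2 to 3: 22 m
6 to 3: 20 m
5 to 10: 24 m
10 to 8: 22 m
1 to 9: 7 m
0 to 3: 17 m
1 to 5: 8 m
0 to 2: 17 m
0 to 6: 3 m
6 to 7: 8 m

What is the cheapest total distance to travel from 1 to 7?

28 m

Compare a few routes:
1 - 9 - 2 - 0 - 6 - 7: 7+2+17+3+8 = 37
1 - 0 - 6 - 7: 17+3+8 = 28
1 - 5 - 3 - 7: 8+13+15 = 36
Cheapest is 1 - 0 - 6 - 7 at 28 m.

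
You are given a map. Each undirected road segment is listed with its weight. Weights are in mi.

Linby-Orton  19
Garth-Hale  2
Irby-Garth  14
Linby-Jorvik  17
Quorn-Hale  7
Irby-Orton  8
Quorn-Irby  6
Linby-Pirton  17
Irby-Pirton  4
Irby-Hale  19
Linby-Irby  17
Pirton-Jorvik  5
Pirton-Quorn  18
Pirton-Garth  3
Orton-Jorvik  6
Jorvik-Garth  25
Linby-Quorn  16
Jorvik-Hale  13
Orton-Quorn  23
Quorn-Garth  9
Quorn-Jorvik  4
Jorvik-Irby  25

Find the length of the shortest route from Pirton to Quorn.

Running Dijkstra from Pirton:
Pirton: 0
Garth: 3  (via Pirton)
Irby: 4  (via Pirton)
Jorvik: 5  (via Pirton)
Hale: 5  (via Garth)
Quorn: 9  (via Jorvik)
Shortest route: Pirton → Jorvik → Quorn = 9 mi.

9 mi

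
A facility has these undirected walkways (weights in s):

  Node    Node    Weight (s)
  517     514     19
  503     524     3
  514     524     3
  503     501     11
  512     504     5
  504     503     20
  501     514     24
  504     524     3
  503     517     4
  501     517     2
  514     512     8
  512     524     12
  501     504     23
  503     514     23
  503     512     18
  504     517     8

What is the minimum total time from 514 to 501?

Settle nodes by increasing distance from 514:
514: 0
524: 3  (via 514)
504: 6  (via 524)
503: 6  (via 524)
512: 8  (via 514)
517: 10  (via 503)
501: 12  (via 517)
Shortest route: 514–524–503–517–501 = 12 s.

12 s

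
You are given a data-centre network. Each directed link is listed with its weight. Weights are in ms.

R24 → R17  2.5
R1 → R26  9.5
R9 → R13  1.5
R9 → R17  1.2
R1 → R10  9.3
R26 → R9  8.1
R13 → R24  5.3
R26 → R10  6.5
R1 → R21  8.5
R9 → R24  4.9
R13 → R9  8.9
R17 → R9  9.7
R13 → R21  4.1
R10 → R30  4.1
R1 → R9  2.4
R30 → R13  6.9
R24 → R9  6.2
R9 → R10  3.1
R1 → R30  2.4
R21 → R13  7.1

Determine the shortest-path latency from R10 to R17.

Shortest distances from R10:
R10: 0
R30: 4.1  (via R10)
R13: 11  (via R30)
R21: 15.1  (via R13)
R24: 16.3  (via R13)
R17: 18.8  (via R24)
Shortest route: R10–R30–R13–R24–R17 = 18.8 ms.

18.8 ms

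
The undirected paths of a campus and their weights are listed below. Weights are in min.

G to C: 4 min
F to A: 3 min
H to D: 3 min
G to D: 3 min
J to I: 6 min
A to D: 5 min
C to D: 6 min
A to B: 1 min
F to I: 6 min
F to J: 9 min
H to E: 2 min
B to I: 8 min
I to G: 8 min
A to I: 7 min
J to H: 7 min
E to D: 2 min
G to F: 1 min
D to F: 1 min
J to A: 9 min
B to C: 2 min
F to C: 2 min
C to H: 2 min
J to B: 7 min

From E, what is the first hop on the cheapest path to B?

Enumerating some paths:
E → H → C → B: 2+2+2 = 6
E → D → F → A → B: 2+1+3+1 = 7
The minimum is 6 min via E → H → C → B.
So from E the first move is to H.

H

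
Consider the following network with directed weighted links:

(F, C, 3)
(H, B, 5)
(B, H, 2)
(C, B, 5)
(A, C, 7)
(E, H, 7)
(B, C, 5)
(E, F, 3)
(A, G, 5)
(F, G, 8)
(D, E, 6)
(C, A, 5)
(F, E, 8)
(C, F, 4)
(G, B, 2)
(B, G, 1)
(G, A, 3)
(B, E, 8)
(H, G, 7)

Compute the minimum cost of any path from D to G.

Running Dijkstra from D:
D: 0
E: 6  (via D)
F: 9  (via E)
C: 12  (via F)
H: 13  (via E)
A: 17  (via C)
B: 17  (via C)
G: 17  (via F)
Shortest route: D → E → F → G = 17.

17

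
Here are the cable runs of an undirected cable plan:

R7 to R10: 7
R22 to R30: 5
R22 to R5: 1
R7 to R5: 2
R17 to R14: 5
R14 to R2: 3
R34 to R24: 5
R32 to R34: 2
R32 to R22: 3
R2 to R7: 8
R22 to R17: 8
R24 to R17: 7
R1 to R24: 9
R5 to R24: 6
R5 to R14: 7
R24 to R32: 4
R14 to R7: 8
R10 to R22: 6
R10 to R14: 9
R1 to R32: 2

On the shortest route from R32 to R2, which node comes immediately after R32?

Enumerating some paths:
R32 - R22 - R5 - R7 - R2: 3+1+2+8 = 14
R32 - R22 - R17 - R14 - R2: 3+8+5+3 = 19
R32 - R24 - R17 - R14 - R2: 4+7+5+3 = 19
R32 - R22 - R5 - R7 - R14 - R2: 3+1+2+8+3 = 17
Cheapest is R32 - R22 - R5 - R7 - R2 at 14.
So from R32 the first move is to R22.

R22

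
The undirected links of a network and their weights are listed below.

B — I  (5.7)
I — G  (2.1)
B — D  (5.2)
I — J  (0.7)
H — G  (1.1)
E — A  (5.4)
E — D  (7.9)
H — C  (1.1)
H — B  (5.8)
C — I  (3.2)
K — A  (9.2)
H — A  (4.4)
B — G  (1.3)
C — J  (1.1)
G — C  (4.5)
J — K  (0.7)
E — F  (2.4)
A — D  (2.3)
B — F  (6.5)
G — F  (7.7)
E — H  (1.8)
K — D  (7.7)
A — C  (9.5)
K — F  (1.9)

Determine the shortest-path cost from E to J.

4

Enumerating some paths:
E → F → K → J: 2.4+1.9+0.7 = 5
E → H → C → J: 1.8+1.1+1.1 = 4
E → H → G → I → J: 1.8+1.1+2.1+0.7 = 5.7
Cheapest is E → H → C → J at 4.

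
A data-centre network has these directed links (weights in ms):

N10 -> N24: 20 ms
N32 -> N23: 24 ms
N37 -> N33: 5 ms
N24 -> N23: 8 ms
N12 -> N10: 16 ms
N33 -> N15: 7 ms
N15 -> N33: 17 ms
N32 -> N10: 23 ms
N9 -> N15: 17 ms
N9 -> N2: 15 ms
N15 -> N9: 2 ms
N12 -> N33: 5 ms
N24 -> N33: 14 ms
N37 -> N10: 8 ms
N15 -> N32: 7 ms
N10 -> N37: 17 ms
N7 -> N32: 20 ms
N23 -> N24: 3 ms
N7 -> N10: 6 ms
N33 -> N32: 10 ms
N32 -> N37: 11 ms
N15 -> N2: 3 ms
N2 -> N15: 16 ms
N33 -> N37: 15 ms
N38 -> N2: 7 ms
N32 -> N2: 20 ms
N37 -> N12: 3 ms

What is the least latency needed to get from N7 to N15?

Compare a few routes:
N7 - N32 - N37 - N33 - N15: 20+11+5+7 = 43
N7 - N10 - N37 - N33 - N15: 6+17+5+7 = 35
N7 - N10 - N37 - N12 - N33 - N15: 6+17+3+5+7 = 38
The minimum is 35 ms via N7 - N10 - N37 - N33 - N15.

35 ms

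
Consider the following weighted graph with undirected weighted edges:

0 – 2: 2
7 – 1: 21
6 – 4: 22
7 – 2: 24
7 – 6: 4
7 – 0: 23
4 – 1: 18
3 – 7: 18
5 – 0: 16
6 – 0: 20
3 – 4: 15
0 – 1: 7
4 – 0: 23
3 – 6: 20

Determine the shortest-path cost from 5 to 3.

Running Dijkstra from 5:
5: 0
0: 16  (via 5)
2: 18  (via 0)
1: 23  (via 0)
6: 36  (via 0)
4: 39  (via 0)
7: 39  (via 0)
3: 54  (via 4)
Shortest route: 5 → 0 → 4 → 3 = 54.

54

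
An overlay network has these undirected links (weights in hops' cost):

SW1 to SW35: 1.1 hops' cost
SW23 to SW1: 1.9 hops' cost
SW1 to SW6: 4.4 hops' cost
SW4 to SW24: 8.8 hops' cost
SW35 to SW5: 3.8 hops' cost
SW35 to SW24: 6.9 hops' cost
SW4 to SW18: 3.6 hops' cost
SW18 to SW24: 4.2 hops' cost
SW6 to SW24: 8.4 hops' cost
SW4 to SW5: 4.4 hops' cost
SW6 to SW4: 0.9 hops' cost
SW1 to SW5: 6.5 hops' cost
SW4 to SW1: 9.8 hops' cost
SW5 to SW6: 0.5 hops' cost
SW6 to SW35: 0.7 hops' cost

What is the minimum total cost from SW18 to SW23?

8.2 hops' cost

Candidate routes:
SW18 → SW4 → SW6 → SW1 → SW23: 3.6+0.9+4.4+1.9 = 10.8
SW18 → SW4 → SW5 → SW6 → SW35 → SW1 → SW23: 3.6+4.4+0.5+0.7+1.1+1.9 = 12.2
SW18 → SW4 → SW6 → SW5 → SW35 → SW1 → SW23: 3.6+0.9+0.5+3.8+1.1+1.9 = 11.8
SW18 → SW4 → SW6 → SW35 → SW1 → SW23: 3.6+0.9+0.7+1.1+1.9 = 8.2
The minimum is 8.2 hops' cost via SW18 → SW4 → SW6 → SW35 → SW1 → SW23.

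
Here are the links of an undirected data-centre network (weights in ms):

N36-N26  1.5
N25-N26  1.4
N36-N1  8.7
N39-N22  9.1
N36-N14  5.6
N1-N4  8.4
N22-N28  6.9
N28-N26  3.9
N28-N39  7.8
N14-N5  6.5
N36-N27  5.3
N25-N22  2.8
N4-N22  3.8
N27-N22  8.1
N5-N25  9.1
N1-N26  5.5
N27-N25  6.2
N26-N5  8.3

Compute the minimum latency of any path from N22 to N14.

11.3 ms

Compare a few routes:
N22–N28–N26–N36–N14: 6.9+3.9+1.5+5.6 = 17.9
N22–N25–N5–N14: 2.8+9.1+6.5 = 18.4
N22–N25–N26–N5–N14: 2.8+1.4+8.3+6.5 = 19
N22–N25–N26–N36–N14: 2.8+1.4+1.5+5.6 = 11.3
The minimum is 11.3 ms via N22–N25–N26–N36–N14.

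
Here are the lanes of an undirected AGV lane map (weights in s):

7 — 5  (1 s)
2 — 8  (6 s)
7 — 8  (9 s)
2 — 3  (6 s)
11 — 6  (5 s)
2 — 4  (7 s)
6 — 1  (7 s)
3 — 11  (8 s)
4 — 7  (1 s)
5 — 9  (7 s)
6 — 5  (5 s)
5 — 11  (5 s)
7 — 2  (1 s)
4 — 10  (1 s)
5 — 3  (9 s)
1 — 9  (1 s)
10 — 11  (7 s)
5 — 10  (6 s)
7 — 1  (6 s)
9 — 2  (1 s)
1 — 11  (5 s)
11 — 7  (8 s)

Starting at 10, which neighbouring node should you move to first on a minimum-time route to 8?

4

Candidate routes:
10–4–7–8: 1+1+9 = 11
10–4–2–8: 1+7+6 = 14
10–5–7–2–8: 6+1+1+6 = 14
10–4–7–2–8: 1+1+1+6 = 9
The minimum is 9 s via 10–4–7–2–8.
So from 10 the first move is to 4.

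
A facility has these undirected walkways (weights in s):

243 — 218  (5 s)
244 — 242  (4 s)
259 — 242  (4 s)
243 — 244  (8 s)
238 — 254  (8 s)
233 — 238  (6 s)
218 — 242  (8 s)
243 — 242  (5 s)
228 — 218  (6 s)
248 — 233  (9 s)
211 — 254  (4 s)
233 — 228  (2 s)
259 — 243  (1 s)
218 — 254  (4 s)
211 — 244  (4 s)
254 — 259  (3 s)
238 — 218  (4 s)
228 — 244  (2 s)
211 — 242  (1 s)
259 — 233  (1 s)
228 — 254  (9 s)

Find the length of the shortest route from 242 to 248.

Compare a few routes:
242 - 243 - 259 - 233 - 248: 5+1+1+9 = 16
242 - 259 - 233 - 248: 4+1+9 = 14
Cheapest is 242 - 259 - 233 - 248 at 14 s.

14 s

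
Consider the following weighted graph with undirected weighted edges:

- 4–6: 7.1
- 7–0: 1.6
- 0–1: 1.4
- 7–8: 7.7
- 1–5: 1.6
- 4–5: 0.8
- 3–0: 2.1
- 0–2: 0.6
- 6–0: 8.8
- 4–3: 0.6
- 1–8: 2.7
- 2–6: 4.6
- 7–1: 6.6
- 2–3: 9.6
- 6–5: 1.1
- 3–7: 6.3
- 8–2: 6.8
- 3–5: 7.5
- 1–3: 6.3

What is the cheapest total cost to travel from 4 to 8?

5.1

Running Dijkstra from 4:
4: 0
3: 0.6  (via 4)
5: 0.8  (via 4)
6: 1.9  (via 5)
1: 2.4  (via 5)
0: 2.7  (via 3)
2: 3.3  (via 0)
7: 4.3  (via 0)
8: 5.1  (via 1)
Shortest route: 4–5–1–8 = 5.1.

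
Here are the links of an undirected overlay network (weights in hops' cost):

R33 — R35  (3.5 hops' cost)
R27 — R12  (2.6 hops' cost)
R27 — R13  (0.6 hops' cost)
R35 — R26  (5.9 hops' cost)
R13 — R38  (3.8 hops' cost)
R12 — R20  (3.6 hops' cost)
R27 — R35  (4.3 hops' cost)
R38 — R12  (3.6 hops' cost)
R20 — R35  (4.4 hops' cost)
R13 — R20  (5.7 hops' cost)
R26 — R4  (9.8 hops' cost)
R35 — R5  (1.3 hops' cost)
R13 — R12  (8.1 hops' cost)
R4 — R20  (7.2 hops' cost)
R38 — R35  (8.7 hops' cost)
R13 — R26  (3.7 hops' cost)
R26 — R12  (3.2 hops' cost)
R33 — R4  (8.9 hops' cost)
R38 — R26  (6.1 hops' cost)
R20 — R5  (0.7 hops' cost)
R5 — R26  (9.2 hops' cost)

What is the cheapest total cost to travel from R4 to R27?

13.4 hops' cost

Candidate routes:
R4 → R20 → R5 → R35 → R27: 7.2+0.7+1.3+4.3 = 13.5
R4 → R20 → R13 → R27: 7.2+5.7+0.6 = 13.5
R4 → R20 → R12 → R27: 7.2+3.6+2.6 = 13.4
The minimum is 13.4 hops' cost via R4 → R20 → R12 → R27.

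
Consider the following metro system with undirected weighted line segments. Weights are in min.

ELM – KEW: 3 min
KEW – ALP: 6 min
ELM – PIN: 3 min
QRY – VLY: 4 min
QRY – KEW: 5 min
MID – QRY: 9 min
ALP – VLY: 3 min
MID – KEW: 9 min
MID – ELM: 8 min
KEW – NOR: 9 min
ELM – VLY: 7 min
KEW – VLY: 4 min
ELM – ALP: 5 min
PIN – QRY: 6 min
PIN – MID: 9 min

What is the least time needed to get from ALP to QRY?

Shortest distances from ALP:
ALP: 0
VLY: 3  (via ALP)
ELM: 5  (via ALP)
KEW: 6  (via ALP)
QRY: 7  (via VLY)
Shortest route: ALP–VLY–QRY = 7 min.

7 min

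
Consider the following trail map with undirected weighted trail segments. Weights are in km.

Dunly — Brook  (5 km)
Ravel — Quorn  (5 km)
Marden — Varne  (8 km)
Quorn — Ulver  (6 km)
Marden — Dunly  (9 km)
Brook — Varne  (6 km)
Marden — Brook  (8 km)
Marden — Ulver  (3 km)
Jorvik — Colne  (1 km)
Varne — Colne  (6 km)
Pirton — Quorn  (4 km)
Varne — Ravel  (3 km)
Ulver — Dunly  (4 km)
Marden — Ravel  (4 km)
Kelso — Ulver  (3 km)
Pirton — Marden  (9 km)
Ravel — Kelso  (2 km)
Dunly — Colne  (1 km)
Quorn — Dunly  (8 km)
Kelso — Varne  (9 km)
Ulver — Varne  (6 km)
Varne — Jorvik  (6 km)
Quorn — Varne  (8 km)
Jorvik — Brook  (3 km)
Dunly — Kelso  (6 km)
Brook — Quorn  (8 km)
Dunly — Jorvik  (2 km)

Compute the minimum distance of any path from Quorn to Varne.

8 km

Settle nodes by increasing distance from Quorn:
Quorn: 0
Pirton: 4  (via Quorn)
Ravel: 5  (via Quorn)
Ulver: 6  (via Quorn)
Kelso: 7  (via Ravel)
Brook: 8  (via Quorn)
Varne: 8  (via Quorn)
Shortest route: Quorn → Varne = 8 km.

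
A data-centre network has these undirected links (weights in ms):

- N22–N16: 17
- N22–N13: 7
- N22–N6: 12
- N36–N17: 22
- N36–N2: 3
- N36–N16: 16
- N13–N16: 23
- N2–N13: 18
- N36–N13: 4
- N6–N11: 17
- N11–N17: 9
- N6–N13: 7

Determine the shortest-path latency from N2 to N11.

Compare a few routes:
N2–N36–N13–N6–N11: 3+4+7+17 = 31
N2–N36–N17–N11: 3+22+9 = 34
Cheapest is N2–N36–N13–N6–N11 at 31 ms.

31 ms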